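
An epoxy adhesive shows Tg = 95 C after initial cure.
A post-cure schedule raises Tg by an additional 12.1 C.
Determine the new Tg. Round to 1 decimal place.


New Tg = 95 + 12.1
= 107.1 C

107.1


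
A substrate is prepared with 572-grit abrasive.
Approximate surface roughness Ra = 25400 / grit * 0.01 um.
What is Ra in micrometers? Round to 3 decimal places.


Ra = 25400 / 572 * 0.01 = 0.444 um

0.444


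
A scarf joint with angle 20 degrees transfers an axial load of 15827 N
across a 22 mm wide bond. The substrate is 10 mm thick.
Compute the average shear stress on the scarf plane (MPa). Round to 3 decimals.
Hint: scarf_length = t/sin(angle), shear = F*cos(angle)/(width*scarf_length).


scarf_length = 10 / sin(20 deg) = 29.2380 mm
cos(20 deg) = 0.939693
shear stress = 15827 * 0.939693 / (22 * 29.2380)
= 23.121 MPa

23.121


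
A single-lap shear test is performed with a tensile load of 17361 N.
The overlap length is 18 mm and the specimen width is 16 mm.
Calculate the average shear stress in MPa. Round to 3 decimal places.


Shear stress = F / (overlap * width)
= 17361 / (18 * 16)
= 17361 / 288
= 60.281 MPa

60.281


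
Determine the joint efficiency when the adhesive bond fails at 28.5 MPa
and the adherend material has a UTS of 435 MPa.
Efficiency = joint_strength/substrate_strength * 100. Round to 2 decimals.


Joint efficiency = 28.5 / 435 * 100
= 6.55%

6.55


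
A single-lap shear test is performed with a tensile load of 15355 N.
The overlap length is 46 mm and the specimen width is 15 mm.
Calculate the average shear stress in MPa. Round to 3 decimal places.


Shear stress = F / (overlap * width)
= 15355 / (46 * 15)
= 15355 / 690
= 22.254 MPa

22.254


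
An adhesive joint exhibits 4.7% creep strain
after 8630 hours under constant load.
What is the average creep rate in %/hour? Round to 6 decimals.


Creep rate = strain / time
= 4.7 / 8630
= 0.000545 %/h

0.000545


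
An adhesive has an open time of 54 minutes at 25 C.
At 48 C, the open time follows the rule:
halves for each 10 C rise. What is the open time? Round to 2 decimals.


Factor = 2^((48-25)/10) = 4.9246
Open time = 54 / 4.9246 = 10.97 min

10.97


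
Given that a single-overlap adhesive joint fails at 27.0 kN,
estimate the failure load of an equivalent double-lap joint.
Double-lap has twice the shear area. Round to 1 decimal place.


Double-lap factor = 2
Expected load = 27.0 * 2 = 54.0 kN

54.0


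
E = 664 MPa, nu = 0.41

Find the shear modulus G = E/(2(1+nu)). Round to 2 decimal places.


G = 664 / (2 * 1.41)
= 235.46 MPa

235.46


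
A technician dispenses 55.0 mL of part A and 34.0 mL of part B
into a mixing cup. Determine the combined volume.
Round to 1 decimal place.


Combined volume = 55.0 + 34.0
= 89.0 mL

89.0


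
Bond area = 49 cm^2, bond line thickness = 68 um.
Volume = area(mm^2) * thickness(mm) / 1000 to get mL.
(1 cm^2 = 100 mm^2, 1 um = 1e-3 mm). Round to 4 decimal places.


area_mm2 = 49 * 100 = 4900
blt_mm = 68 * 1e-3 = 0.068
vol_mm3 = 4900 * 0.068 = 333.2
vol_mL = 333.2 / 1000 = 0.3332 mL

0.3332


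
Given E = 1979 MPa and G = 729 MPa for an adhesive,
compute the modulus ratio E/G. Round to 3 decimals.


E/G ratio = 1979 / 729 = 2.715

2.715


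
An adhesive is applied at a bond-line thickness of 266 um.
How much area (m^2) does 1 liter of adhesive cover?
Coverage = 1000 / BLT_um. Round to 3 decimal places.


Coverage = 1000 / 266 = 3.759 m^2

3.759


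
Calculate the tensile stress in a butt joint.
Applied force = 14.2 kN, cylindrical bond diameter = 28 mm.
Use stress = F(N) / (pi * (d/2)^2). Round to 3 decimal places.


A = pi * 14.0^2 = 615.7522 mm^2
sigma = 14200.0 / 615.7522 = 23.061 MPa

23.061


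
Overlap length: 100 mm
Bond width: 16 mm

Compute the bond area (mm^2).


Bond area = 100 * 16 = 1600 mm^2

1600


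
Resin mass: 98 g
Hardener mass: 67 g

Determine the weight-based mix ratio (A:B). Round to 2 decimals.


Ratio = 98 / 67 = 1.46

1.46


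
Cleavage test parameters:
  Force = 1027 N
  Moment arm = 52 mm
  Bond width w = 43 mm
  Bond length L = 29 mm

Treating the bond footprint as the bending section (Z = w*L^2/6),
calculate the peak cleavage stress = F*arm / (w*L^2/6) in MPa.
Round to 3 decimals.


M = 1027 * 52 = 53404 N*mm
Z = 43 * 29^2 / 6 = 36163 / 6 mm^3
sigma = M / Z = 6 * 53404 / 36163 = 320424 / 36163
= 8.861 MPa

8.861


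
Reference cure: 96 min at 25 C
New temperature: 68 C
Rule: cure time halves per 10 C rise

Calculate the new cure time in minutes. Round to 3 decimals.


factor = 2^((68-25)/10) = 19.6983
t_new = 96 / 19.6983 = 4.874 min

4.874


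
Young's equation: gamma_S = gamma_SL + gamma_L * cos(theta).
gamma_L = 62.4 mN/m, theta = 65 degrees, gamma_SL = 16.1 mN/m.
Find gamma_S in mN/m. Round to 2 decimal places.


cos(65 deg) = 0.422618
gamma_S = 16.1 + 62.4 * 0.422618
= 42.47 mN/m

42.47


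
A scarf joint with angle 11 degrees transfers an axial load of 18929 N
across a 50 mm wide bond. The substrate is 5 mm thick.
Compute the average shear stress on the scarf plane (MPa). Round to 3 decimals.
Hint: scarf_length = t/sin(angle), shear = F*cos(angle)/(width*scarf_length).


scarf_length = 5 / sin(11 deg) = 26.2042 mm
cos(11 deg) = 0.981627
shear stress = 18929 * 0.981627 / (50 * 26.2042)
= 14.182 MPa

14.182


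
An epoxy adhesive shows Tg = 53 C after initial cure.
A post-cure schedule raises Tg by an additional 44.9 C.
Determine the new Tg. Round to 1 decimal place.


New Tg = 53 + 44.9
= 97.9 C

97.9


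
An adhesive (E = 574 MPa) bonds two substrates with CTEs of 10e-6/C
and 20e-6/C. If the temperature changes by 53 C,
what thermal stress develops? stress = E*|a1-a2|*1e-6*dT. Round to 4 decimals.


Stress = 574 * |10 - 20| * 1e-6 * 53
= 0.3042 MPa

0.3042


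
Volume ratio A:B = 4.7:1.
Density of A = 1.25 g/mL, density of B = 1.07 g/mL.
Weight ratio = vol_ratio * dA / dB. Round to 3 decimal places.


Wt ratio = 4.7 * 1.25 / 1.07
= 5.491

5.491


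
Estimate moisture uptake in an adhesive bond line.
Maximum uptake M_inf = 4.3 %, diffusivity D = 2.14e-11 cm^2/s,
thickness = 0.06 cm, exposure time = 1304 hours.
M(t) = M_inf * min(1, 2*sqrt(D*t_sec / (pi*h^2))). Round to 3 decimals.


Convert time: 1304 h = 4694400 s
ratio = min(1, 2*sqrt(2.14e-11*4694400/(pi*0.06^2)))
= 0.188495
M(t) = 4.3 * 0.188495 = 0.811%

0.811


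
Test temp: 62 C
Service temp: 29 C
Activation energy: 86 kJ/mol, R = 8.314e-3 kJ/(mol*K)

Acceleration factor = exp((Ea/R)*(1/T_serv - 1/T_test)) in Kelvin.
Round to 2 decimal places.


AF = exp((86/0.008314)*(1/302.15 - 1/335.15))
= 29.10

29.10


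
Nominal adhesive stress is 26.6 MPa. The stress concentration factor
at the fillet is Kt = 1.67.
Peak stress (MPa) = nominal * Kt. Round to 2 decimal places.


Peak = 26.6 * 1.67 = 44.42 MPa

44.42


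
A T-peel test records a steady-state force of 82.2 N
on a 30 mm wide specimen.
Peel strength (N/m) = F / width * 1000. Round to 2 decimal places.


Peel strength = 82.2 / 30 * 1000
= 2740.00 N/m

2740.00


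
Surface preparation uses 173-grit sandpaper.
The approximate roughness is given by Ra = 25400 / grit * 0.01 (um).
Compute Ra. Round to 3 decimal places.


Ra = 25400 / 173 * 0.01
= 254 / 173
= 1.468 um

1.468


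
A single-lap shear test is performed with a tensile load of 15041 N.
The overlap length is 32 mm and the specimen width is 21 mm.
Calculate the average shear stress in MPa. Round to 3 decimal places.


Shear stress = F / (overlap * width)
= 15041 / (32 * 21)
= 15041 / 672
= 22.382 MPa

22.382


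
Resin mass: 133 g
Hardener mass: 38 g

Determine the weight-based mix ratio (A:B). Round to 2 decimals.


Ratio = 133 / 38 = 3.50

3.50


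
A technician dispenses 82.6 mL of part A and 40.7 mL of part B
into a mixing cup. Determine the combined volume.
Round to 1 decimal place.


Combined volume = 82.6 + 40.7
= 123.3 mL

123.3


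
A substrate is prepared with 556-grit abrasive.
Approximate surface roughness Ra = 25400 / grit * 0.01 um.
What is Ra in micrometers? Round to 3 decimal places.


Ra = 25400 / 556 * 0.01 = 0.457 um

0.457


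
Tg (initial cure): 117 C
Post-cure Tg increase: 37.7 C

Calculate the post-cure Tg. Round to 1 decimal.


Post-cure Tg = 117 + 37.7 = 154.7 C

154.7


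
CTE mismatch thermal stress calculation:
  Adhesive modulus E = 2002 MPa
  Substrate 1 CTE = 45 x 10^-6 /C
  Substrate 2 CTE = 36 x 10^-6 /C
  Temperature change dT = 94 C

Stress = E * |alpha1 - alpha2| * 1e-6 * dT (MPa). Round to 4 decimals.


delta_alpha = |45 - 36| = 9 x 10^-6/C
Stress = 2002 * 9e-6 * 94
= 1.6937 MPa

1.6937


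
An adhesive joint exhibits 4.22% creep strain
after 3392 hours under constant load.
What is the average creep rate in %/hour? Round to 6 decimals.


Creep rate = strain / time
= 4.22 / 3392
= 0.001244 %/h

0.001244


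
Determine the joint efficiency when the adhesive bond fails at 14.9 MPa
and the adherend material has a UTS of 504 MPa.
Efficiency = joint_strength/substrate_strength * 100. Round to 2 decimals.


Joint efficiency = 14.9 / 504 * 100
= 2.96%

2.96


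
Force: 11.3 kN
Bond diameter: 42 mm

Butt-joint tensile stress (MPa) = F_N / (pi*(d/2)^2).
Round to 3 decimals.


F_N = 11.3 * 1000 = 11300.0 N
A = pi*(21.0)^2 = 1385.4424 mm^2
stress = 11300.0 / 1385.4424 = 8.156 MPa

8.156


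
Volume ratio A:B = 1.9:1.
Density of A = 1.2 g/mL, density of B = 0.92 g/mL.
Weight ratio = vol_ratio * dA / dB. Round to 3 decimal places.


Wt ratio = 1.9 * 1.2 / 0.92
= 2.478

2.478


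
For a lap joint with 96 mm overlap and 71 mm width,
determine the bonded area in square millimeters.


Area = 96 * 71 = 6816 mm^2

6816


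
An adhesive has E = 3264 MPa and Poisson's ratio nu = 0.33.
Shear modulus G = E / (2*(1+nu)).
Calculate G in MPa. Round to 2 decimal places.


G = 3264 / (2*(1+0.33))
= 3264 / 2.66
= 1227.07 MPa

1227.07


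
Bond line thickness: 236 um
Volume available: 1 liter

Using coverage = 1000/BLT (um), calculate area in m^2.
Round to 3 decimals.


1 L = 1e6 mm^3, thickness = 236 um = 0.236 mm
Area = 1e6 / 0.236 mm^2 = (1e6 / 0.236) / 1e6 m^2 = 1000 / 236 m^2
= 4.237 m^2

4.237


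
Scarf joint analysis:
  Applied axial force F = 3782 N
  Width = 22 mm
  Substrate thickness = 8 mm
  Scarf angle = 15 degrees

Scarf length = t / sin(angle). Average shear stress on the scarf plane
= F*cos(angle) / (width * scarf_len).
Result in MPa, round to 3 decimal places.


Scarf length = 8 / sin(15 deg) = 30.9096 mm
cos(15 deg) = 0.965926
Shear = 3782 * 0.965926 / (22 * 30.9096)
= 5.372 MPa

5.372


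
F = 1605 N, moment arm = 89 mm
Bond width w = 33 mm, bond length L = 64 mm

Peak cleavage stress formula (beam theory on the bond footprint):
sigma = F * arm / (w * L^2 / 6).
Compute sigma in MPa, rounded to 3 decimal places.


sigma = (1605 * 89) / (33 * 4096 / 6)
= 142845 * 6 / 135168
= 857070 / 135168
= 6.341 MPa

6.341


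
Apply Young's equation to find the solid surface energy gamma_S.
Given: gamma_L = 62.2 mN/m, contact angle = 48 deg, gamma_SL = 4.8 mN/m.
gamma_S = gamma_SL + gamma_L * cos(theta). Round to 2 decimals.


theta_rad = 48 * pi/180 = 0.837758
gamma_S = 4.8 + 62.2 * cos(0.837758)
= 46.42 mN/m

46.42


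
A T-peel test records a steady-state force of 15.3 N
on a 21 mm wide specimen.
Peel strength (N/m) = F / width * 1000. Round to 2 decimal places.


Peel strength = 15.3 / 21 * 1000
= 728.57 N/m

728.57


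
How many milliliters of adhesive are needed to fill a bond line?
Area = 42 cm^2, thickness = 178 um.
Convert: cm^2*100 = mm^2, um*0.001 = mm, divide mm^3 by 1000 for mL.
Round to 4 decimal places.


= (42 * 100) * (178 * 0.001) / 1000
= 0.7476 mL

0.7476


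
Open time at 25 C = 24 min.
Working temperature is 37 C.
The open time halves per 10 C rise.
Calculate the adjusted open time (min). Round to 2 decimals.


factor = 2^((37 - 25) / 10) = 2.2974
ot = 24 / 2.2974 = 10.45 min

10.45


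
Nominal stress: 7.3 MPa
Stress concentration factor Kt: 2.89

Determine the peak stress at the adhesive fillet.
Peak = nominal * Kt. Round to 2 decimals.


Peak stress = 7.3 * 2.89
= 21.10 MPa

21.10


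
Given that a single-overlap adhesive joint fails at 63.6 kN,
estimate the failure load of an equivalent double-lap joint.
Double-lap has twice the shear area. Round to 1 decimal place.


Double-lap factor = 2
Expected load = 63.6 * 2 = 127.2 kN

127.2


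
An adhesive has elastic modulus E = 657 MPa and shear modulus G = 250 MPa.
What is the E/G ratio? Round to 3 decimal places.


E/G = 657 / 250 = 2.628

2.628


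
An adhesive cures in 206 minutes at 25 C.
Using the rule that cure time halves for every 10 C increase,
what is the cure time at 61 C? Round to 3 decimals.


Factor = 2^((61 - 25) / 10) = 12.1257
Cure time = 206 / 12.1257
= 16.989 minutes

16.989


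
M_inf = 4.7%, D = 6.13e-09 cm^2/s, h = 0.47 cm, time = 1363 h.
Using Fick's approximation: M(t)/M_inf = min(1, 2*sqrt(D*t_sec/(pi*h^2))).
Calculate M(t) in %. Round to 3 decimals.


t = 4906800 s
ratio = min(1, 2*sqrt(6.13e-09*4906800/(pi*0.2209)))
= 0.416377
M(t) = 4.7 * 0.416377 = 1.957%

1.957


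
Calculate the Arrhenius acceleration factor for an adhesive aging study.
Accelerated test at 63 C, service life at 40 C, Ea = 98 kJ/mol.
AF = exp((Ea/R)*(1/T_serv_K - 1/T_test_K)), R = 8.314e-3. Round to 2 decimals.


T_test = 336.15 K, T_serv = 313.15 K
Ea/R = 98 / 0.008314 = 11787.35
AF = exp(11787.35 * (1/313.15 - 1/336.15))
= 13.14

13.14


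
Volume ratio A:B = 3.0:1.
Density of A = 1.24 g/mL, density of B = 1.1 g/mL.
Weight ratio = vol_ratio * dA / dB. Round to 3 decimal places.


Wt ratio = 3.0 * 1.24 / 1.1
= 3.382

3.382


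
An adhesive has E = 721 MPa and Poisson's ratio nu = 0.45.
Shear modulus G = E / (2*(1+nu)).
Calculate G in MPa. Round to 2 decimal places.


G = 721 / (2*(1+0.45))
= 721 / 2.90
= 248.62 MPa

248.62


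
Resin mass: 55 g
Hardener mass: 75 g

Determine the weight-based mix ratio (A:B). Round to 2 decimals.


Ratio = 55 / 75 = 0.73

0.73


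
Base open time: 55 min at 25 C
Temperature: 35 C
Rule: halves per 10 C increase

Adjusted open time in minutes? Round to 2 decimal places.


Acceleration = 2^((35-25)/10) = 2.0000
Open time = 55 / 2.0000 = 27.50 min

27.50


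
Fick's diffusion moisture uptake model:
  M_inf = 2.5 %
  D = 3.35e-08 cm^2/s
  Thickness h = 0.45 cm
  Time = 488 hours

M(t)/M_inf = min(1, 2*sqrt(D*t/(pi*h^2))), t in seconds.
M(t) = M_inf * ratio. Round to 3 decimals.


t_sec = 488 * 3600 = 1756800
ratio = 2*sqrt(3.35e-08*1756800/(pi*0.45^2))
= min(1, 0.608312)
= 0.608312
M(t) = 2.5 * 0.608312 = 1.521 %

1.521


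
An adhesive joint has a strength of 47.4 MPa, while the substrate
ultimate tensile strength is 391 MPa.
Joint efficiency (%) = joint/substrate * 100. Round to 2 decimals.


Efficiency = 47.4 / 391 * 100
= 12.12%

12.12


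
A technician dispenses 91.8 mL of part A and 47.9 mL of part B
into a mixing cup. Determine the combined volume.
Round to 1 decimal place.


Combined volume = 91.8 + 47.9
= 139.7 mL

139.7


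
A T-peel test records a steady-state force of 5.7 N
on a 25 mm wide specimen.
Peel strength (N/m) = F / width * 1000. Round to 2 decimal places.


Peel strength = 5.7 / 25 * 1000
= 228.00 N/m

228.00


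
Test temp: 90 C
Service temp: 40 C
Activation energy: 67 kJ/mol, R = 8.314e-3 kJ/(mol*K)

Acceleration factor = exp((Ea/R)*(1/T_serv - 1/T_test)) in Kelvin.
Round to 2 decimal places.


AF = exp((67/0.008314)*(1/313.15 - 1/363.15))
= 34.58

34.58


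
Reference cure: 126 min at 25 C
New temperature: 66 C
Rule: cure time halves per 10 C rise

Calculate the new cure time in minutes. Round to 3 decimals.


factor = 2^((66-25)/10) = 17.1484
t_new = 126 / 17.1484 = 7.348 min

7.348


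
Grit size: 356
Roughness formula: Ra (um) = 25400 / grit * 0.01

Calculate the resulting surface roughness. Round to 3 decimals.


Ra = 25400 / 356 * 0.01
= 0.713 um

0.713


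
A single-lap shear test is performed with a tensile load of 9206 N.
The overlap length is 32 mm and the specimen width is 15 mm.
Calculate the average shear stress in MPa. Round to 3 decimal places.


Shear stress = F / (overlap * width)
= 9206 / (32 * 15)
= 9206 / 480
= 19.179 MPa

19.179


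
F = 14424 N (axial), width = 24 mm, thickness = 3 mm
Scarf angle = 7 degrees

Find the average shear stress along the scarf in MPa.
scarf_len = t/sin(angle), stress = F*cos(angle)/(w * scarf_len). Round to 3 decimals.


scarf_len = 3/sin(7 deg) = 24.6165
cos(7 deg) = 0.992546
stress = 14424*0.992546/(24*24.6165) = 24.233 MPa

24.233


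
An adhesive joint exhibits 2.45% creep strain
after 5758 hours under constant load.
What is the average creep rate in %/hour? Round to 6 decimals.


Creep rate = strain / time
= 2.45 / 5758
= 0.000425 %/h

0.000425


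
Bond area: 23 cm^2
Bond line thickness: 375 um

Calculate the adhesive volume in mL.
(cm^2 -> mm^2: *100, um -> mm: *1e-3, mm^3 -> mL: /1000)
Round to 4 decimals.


V = 23*100 * 375*1e-3 / 1000
= 0.8625 mL

0.8625


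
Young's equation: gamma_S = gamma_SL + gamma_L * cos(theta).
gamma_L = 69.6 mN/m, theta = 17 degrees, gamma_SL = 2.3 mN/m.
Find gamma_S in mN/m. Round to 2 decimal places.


cos(17 deg) = 0.956305
gamma_S = 2.3 + 69.6 * 0.956305
= 68.86 mN/m

68.86


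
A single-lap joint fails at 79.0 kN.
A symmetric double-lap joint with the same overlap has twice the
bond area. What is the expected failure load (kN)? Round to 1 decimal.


Double-lap load = 2 * 79.0 = 158.0 kN

158.0


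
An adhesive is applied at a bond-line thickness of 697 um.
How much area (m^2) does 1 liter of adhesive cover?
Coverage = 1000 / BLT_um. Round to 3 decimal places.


Coverage = 1000 / 697 = 1.435 m^2

1.435


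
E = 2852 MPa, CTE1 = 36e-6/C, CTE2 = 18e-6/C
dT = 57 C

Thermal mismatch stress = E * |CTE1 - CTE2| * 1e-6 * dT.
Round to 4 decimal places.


= 2852 * 18e-6 * 57
= 2.9262 MPa

2.9262


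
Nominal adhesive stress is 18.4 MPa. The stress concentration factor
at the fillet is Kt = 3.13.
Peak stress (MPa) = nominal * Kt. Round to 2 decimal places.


Peak = 18.4 * 3.13 = 57.59 MPa

57.59


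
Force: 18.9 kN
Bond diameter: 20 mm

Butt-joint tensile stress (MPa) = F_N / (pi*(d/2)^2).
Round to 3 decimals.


F_N = 18.9 * 1000 = 18900.0 N
A = pi*(10.0)^2 = 314.1593 mm^2
stress = 18900.0 / 314.1593 = 60.161 MPa

60.161


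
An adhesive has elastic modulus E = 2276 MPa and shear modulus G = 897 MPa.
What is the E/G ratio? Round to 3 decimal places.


E/G = 2276 / 897 = 2.537

2.537


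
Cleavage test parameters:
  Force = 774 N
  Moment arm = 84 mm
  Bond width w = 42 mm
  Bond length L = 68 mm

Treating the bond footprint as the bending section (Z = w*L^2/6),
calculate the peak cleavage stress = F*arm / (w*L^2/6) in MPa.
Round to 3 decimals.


M = 774 * 84 = 65016 N*mm
Z = 42 * 68^2 / 6 = 194208 / 6 mm^3
sigma = M / Z = 6 * 65016 / 194208 = 390096 / 194208
= 2.009 MPa

2.009


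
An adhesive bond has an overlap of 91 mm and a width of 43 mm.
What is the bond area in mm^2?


Bond area = overlap * width
= 91 * 43
= 3913 mm^2

3913


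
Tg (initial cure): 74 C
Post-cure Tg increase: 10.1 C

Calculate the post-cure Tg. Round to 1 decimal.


Post-cure Tg = 74 + 10.1 = 84.1 C

84.1


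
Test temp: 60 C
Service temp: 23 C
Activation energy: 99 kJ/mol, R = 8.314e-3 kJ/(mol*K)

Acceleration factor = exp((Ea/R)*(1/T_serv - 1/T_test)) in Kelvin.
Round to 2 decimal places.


AF = exp((99/0.008314)*(1/296.15 - 1/333.15))
= 86.97

86.97


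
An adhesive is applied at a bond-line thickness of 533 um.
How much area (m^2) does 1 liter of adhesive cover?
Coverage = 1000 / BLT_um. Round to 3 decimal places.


Coverage = 1000 / 533 = 1.876 m^2

1.876


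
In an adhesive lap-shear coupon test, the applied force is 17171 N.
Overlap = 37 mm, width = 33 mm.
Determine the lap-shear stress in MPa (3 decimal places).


stress = F / (overlap * width)
= 17171 / (37 * 33)
= 14.063 MPa

14.063


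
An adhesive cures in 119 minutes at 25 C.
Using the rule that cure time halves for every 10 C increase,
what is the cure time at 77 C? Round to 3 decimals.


Factor = 2^((77 - 25) / 10) = 36.7583
Cure time = 119 / 36.7583
= 3.237 minutes

3.237


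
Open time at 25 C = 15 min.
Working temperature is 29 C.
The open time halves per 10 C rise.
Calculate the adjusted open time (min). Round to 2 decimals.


factor = 2^((29 - 25) / 10) = 1.3195
ot = 15 / 1.3195 = 11.37 min

11.37


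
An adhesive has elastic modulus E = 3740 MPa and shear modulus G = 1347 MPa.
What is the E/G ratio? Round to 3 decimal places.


E/G = 3740 / 1347 = 2.777

2.777


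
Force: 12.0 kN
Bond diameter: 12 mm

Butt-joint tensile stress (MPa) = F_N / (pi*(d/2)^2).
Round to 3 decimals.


F_N = 12.0 * 1000 = 12000.0 N
A = pi*(6.0)^2 = 113.0973 mm^2
stress = 12000.0 / 113.0973 = 106.103 MPa

106.103


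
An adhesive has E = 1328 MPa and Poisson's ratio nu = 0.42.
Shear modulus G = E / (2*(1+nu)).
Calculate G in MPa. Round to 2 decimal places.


G = 1328 / (2*(1+0.42))
= 1328 / 2.84
= 467.61 MPa

467.61


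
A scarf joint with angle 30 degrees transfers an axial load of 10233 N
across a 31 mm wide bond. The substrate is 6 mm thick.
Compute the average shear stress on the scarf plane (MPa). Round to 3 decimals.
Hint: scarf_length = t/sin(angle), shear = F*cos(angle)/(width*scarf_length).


scarf_length = 6 / sin(30 deg) = 12.0000 mm
cos(30 deg) = 0.866025
shear stress = 10233 * 0.866025 / (31 * 12.0000)
= 23.823 MPa

23.823


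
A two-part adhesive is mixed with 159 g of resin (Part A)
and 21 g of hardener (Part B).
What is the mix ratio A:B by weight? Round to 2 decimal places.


Mix ratio = mass_A / mass_B
= 159 / 21
= 7.57

7.57


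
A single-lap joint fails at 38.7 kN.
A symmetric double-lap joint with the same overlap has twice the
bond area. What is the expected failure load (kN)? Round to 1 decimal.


Double-lap load = 2 * 38.7 = 77.4 kN

77.4


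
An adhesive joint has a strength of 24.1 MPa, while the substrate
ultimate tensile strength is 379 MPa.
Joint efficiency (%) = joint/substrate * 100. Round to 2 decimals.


Efficiency = 24.1 / 379 * 100
= 6.36%

6.36


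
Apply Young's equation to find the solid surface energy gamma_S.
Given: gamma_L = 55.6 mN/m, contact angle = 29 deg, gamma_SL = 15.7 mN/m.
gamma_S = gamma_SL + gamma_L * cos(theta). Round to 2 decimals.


theta_rad = 29 * pi/180 = 0.506145
gamma_S = 15.7 + 55.6 * cos(0.506145)
= 64.33 mN/m

64.33


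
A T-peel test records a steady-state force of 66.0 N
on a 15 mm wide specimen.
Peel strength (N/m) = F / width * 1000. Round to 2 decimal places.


Peel strength = 66.0 / 15 * 1000
= 4400.00 N/m

4400.00


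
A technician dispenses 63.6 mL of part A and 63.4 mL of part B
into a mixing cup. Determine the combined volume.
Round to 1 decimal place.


Combined volume = 63.6 + 63.4
= 127.0 mL

127.0


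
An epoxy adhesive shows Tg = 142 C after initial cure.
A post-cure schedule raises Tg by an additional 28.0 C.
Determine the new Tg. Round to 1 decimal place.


New Tg = 142 + 28.0
= 170.0 C

170.0


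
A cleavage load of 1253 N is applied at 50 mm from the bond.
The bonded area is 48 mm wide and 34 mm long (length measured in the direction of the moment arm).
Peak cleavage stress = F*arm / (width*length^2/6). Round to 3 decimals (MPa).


Moment = 1253 * 50 = 62650 N*mm
Section modulus = 48 * 1156 / 6 = 55488 / 6 mm^3
Stress = 62650 / (55488 / 6) = 375900 / 55488
= 6.774 MPa

6.774


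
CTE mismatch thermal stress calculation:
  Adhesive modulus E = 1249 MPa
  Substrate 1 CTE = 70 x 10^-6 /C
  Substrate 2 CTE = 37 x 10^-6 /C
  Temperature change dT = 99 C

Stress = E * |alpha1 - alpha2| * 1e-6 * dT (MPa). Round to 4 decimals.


delta_alpha = |70 - 37| = 33 x 10^-6/C
Stress = 1249 * 33e-6 * 99
= 4.0805 MPa

4.0805


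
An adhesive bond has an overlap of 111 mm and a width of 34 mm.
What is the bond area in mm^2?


Bond area = overlap * width
= 111 * 34
= 3774 mm^2

3774


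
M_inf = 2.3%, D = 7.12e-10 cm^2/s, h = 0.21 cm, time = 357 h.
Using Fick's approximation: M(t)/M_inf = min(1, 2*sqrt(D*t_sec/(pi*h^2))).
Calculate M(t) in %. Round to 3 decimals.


t = 1285200 s
ratio = min(1, 2*sqrt(7.12e-10*1285200/(pi*0.0441)))
= 0.162540
M(t) = 2.3 * 0.162540 = 0.374%

0.374


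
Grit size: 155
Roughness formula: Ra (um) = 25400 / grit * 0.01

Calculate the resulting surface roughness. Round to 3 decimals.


Ra = 25400 / 155 * 0.01
= 1.639 um

1.639


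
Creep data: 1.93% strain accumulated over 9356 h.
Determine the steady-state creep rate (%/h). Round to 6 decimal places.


Rate = 1.93 / 9356 = 0.000206 %/h

0.000206


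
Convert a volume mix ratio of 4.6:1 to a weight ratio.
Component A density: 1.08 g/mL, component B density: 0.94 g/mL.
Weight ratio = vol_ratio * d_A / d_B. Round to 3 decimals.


= 4.6 * 1.08 / 0.94 = 5.285

5.285


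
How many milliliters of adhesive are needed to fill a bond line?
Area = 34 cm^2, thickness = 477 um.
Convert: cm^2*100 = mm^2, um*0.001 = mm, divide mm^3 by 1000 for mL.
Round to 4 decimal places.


= (34 * 100) * (477 * 0.001) / 1000
= 1.6218 mL

1.6218


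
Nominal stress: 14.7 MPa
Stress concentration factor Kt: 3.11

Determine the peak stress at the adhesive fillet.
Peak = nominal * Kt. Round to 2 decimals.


Peak stress = 14.7 * 3.11
= 45.72 MPa

45.72


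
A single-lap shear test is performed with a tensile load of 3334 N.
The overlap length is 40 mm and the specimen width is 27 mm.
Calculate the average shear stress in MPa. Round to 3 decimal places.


Shear stress = F / (overlap * width)
= 3334 / (40 * 27)
= 3334 / 1080
= 3.087 MPa

3.087


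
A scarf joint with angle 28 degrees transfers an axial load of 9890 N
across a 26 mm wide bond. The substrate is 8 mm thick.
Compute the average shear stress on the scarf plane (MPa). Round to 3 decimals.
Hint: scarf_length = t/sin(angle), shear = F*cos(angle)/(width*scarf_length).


scarf_length = 8 / sin(28 deg) = 17.0404 mm
cos(28 deg) = 0.882948
shear stress = 9890 * 0.882948 / (26 * 17.0404)
= 19.710 MPa

19.710


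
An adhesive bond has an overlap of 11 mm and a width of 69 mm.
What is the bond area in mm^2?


Bond area = overlap * width
= 11 * 69
= 759 mm^2

759


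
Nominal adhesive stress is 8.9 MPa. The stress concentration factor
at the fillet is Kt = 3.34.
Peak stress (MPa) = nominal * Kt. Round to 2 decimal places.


Peak = 8.9 * 3.34 = 29.73 MPa

29.73


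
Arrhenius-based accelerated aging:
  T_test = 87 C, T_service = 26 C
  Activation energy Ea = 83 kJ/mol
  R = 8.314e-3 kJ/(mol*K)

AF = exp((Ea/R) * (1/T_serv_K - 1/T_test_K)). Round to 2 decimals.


T_test_K = 360.15, T_serv_K = 299.15
AF = exp((83/8.314e-3) * (1/299.15 - 1/360.15))
= 284.95

284.95


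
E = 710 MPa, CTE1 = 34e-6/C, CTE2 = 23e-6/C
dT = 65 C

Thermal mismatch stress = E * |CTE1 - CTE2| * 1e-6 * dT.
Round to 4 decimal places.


= 710 * 11e-6 * 65
= 0.5077 MPa

0.5077


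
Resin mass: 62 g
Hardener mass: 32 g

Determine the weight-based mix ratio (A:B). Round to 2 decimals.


Ratio = 62 / 32 = 1.94

1.94


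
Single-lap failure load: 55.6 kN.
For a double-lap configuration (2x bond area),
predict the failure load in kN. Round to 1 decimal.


Failure load = 55.6 * 2 = 111.2 kN

111.2


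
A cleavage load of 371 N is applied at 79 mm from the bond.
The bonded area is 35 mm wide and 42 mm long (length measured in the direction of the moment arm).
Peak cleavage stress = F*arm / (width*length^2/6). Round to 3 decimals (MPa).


Moment = 371 * 79 = 29309 N*mm
Section modulus = 35 * 1764 / 6 = 61740 / 6 mm^3
Stress = 29309 / (61740 / 6) = 175854 / 61740
= 2.848 MPa

2.848


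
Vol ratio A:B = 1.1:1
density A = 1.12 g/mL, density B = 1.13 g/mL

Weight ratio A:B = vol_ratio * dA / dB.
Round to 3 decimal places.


Weight ratio = 1.1 * 1.12 / 1.13
= 1.090

1.090


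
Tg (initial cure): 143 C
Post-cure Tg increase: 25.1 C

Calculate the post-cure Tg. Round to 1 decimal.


Post-cure Tg = 143 + 25.1 = 168.1 C

168.1


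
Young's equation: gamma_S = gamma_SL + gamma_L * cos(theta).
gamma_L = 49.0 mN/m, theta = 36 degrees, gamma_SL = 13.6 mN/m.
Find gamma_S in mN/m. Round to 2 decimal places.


cos(36 deg) = 0.809017
gamma_S = 13.6 + 49.0 * 0.809017
= 53.24 mN/m

53.24


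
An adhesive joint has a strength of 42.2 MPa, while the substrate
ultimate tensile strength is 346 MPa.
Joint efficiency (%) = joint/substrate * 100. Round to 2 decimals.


Efficiency = 42.2 / 346 * 100
= 12.20%

12.20


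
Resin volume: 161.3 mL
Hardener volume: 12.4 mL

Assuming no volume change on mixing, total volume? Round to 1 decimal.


V_total = 161.3 + 12.4 = 173.7 mL

173.7


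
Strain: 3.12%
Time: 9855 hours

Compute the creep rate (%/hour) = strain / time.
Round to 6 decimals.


Creep rate = 3.12 / 9855
= 0.000317 %/h

0.000317


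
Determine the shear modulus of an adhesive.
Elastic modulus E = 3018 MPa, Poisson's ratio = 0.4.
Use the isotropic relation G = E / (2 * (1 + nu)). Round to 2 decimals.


G = 3018 / (2*(1+0.4)) = 3018 / 2.80
= 1077.86 MPa

1077.86


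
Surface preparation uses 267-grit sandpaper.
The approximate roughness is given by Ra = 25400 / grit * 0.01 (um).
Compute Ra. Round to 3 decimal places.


Ra = 25400 / 267 * 0.01
= 254 / 267
= 0.951 um

0.951


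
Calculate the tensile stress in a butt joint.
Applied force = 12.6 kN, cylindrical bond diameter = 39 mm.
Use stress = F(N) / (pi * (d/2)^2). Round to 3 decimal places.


A = pi * 19.5^2 = 1194.5906 mm^2
sigma = 12600.0 / 1194.5906 = 10.548 MPa

10.548


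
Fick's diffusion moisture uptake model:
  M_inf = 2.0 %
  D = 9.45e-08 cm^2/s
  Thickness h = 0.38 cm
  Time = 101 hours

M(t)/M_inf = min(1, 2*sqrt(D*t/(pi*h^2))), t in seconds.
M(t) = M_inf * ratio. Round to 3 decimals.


t_sec = 101 * 3600 = 363600
ratio = 2*sqrt(9.45e-08*363600/(pi*0.38^2))
= min(1, 0.550426)
= 0.550426
M(t) = 2.0 * 0.550426 = 1.101 %

1.101


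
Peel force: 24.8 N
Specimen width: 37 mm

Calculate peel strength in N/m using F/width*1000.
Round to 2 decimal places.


Peel strength = 24.8 / 37 * 1000 = 670.27 N/m

670.27


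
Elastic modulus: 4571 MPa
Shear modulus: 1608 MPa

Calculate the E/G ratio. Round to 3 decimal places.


E / G = 4571 / 1608 = 2.843

2.843


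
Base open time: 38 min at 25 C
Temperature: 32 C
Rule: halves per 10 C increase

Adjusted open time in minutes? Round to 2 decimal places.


Acceleration = 2^((32-25)/10) = 1.6245
Open time = 38 / 1.6245 = 23.39 min

23.39


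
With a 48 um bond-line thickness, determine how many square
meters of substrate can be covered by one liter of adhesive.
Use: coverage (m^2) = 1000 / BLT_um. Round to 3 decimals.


Coverage = 1000 / 48 = 20.833 m^2

20.833


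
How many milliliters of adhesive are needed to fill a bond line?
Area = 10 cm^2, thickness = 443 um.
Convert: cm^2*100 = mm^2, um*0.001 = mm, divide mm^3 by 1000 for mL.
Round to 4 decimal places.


= (10 * 100) * (443 * 0.001) / 1000
= 0.4430 mL

0.4430


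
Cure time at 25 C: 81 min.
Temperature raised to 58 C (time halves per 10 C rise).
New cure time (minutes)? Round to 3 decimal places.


Acceleration factor = 2^(33/10) = 9.8492
New time = 81 / 9.8492 = 8.224 min

8.224


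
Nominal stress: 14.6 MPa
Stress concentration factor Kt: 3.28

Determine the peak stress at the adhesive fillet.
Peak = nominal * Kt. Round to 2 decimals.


Peak stress = 14.6 * 3.28
= 47.89 MPa

47.89


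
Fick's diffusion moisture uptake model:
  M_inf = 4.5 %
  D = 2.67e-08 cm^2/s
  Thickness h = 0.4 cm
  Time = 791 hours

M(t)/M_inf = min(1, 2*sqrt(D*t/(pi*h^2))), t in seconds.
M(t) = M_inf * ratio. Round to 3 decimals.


t_sec = 791 * 3600 = 2847600
ratio = 2*sqrt(2.67e-08*2847600/(pi*0.4^2))
= min(1, 0.777840)
= 0.777840
M(t) = 4.5 * 0.777840 = 3.500 %

3.500


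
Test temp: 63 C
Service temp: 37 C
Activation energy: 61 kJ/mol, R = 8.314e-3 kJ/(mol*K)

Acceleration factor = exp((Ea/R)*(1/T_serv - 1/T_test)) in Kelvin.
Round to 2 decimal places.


AF = exp((61/0.008314)*(1/310.15 - 1/336.15))
= 6.23

6.23


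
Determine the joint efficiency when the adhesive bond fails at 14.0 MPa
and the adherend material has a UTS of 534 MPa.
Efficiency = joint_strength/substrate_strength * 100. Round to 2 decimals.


Joint efficiency = 14.0 / 534 * 100
= 2.62%

2.62


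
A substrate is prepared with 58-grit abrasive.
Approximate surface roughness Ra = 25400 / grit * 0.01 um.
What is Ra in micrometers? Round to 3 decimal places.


Ra = 25400 / 58 * 0.01 = 4.379 um

4.379


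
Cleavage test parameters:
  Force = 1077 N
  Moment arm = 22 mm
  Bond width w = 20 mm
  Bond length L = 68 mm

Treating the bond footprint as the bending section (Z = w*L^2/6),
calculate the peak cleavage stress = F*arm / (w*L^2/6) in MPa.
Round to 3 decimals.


M = 1077 * 22 = 23694 N*mm
Z = 20 * 68^2 / 6 = 92480 / 6 mm^3
sigma = M / Z = 6 * 23694 / 92480 = 142164 / 92480
= 1.537 MPa

1.537


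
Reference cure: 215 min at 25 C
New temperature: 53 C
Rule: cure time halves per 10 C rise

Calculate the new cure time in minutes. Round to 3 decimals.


factor = 2^((53-25)/10) = 6.9644
t_new = 215 / 6.9644 = 30.871 min

30.871


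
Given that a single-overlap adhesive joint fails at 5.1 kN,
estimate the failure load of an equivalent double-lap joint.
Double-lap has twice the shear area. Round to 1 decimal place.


Double-lap factor = 2
Expected load = 5.1 * 2 = 10.2 kN

10.2


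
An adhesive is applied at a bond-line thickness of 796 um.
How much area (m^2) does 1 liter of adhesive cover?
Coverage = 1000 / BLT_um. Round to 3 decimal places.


Coverage = 1000 / 796 = 1.256 m^2

1.256


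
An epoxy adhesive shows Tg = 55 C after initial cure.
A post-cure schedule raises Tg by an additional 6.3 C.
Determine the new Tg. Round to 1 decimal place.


New Tg = 55 + 6.3
= 61.3 C

61.3


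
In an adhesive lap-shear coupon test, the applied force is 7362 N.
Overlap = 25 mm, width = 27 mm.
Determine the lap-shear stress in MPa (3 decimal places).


stress = F / (overlap * width)
= 7362 / (25 * 27)
= 10.907 MPa

10.907


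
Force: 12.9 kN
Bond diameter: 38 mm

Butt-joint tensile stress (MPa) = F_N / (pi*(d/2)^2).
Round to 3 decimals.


F_N = 12.9 * 1000 = 12900.0 N
A = pi*(19.0)^2 = 1134.1149 mm^2
stress = 12900.0 / 1134.1149 = 11.375 MPa

11.375


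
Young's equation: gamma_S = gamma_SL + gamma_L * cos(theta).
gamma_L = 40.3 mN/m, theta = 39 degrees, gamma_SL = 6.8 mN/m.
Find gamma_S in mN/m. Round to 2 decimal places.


cos(39 deg) = 0.777146
gamma_S = 6.8 + 40.3 * 0.777146
= 38.12 mN/m

38.12


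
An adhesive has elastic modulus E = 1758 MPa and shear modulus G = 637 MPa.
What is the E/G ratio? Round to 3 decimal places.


E/G = 1758 / 637 = 2.760

2.760


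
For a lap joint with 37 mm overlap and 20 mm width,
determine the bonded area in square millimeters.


Area = 37 * 20 = 740 mm^2

740


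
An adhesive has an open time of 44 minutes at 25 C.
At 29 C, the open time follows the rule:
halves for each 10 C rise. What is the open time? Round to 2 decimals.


Factor = 2^((29-25)/10) = 1.3195
Open time = 44 / 1.3195 = 33.35 min

33.35


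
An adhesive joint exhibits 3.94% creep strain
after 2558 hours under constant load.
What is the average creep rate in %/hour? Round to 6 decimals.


Creep rate = strain / time
= 3.94 / 2558
= 0.001540 %/h

0.001540


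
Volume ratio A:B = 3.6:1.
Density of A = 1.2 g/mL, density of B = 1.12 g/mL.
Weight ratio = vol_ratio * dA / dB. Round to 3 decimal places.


Wt ratio = 3.6 * 1.2 / 1.12
= 3.857

3.857


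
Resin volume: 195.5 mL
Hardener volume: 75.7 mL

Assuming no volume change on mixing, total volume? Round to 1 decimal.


V_total = 195.5 + 75.7 = 271.2 mL

271.2


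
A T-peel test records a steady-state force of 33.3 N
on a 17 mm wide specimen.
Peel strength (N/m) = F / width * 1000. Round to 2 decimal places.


Peel strength = 33.3 / 17 * 1000
= 1958.82 N/m

1958.82


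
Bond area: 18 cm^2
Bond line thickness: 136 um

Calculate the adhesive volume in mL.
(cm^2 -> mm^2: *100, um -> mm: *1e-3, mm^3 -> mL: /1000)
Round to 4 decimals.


V = 18*100 * 136*1e-3 / 1000
= 0.2448 mL

0.2448


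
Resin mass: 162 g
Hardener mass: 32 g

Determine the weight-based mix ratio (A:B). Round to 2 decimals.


Ratio = 162 / 32 = 5.06

5.06


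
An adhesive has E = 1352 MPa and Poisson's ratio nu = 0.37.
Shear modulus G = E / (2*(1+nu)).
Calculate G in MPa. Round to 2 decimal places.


G = 1352 / (2*(1+0.37))
= 1352 / 2.74
= 493.43 MPa

493.43


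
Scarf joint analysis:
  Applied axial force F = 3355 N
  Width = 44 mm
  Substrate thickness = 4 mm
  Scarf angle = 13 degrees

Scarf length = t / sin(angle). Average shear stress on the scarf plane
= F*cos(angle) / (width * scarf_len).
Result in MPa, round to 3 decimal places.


Scarf length = 4 / sin(13 deg) = 17.7816 mm
cos(13 deg) = 0.974370
Shear = 3355 * 0.974370 / (44 * 17.7816)
= 4.178 MPa

4.178


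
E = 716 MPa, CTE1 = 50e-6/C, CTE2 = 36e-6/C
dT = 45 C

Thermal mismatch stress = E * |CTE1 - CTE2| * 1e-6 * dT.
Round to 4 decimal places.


= 716 * 14e-6 * 45
= 0.4511 MPa

0.4511


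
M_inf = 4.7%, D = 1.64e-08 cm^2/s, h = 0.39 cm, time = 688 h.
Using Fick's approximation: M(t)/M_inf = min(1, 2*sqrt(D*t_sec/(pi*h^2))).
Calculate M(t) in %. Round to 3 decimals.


t = 2476800 s
ratio = min(1, 2*sqrt(1.64e-08*2476800/(pi*0.1521)))
= 0.583120
M(t) = 4.7 * 0.583120 = 2.741%

2.741


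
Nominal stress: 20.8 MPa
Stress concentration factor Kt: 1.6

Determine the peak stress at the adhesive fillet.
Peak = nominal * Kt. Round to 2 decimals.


Peak stress = 20.8 * 1.6
= 33.28 MPa

33.28


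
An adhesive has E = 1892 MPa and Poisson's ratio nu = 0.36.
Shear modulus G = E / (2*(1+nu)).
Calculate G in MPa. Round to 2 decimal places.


G = 1892 / (2*(1+0.36))
= 1892 / 2.72
= 695.59 MPa

695.59


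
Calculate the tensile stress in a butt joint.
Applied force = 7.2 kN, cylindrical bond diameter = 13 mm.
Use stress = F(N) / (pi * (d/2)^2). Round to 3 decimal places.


A = pi * 6.5^2 = 132.7323 mm^2
sigma = 7200.0 / 132.7323 = 54.245 MPa

54.245


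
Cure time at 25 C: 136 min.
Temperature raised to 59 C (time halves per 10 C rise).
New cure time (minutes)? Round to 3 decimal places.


Acceleration factor = 2^(34/10) = 10.5561
New time = 136 / 10.5561 = 12.884 min

12.884


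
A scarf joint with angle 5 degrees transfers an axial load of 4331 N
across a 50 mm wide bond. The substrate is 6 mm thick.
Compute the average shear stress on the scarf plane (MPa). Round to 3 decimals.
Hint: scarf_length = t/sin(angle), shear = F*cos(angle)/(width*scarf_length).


scarf_length = 6 / sin(5 deg) = 68.8423 mm
cos(5 deg) = 0.996195
shear stress = 4331 * 0.996195 / (50 * 68.8423)
= 1.253 MPa

1.253


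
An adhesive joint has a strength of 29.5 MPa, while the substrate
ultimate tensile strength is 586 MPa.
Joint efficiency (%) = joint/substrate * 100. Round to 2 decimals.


Efficiency = 29.5 / 586 * 100
= 5.03%

5.03


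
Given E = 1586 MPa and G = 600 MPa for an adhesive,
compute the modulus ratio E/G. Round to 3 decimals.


E/G ratio = 1586 / 600 = 2.643

2.643


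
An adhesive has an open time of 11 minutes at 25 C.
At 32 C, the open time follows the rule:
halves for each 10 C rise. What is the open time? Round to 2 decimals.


Factor = 2^((32-25)/10) = 1.6245
Open time = 11 / 1.6245 = 6.77 min

6.77


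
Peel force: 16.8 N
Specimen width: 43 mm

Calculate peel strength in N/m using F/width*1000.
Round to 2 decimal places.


Peel strength = 16.8 / 43 * 1000 = 390.70 N/m

390.70
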